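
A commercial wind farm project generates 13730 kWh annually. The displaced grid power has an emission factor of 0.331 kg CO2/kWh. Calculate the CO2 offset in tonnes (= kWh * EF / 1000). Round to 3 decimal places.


CO2 offset in kg = generation * emission_factor
CO2 offset = 13730 * 0.331 = 4544.63 kg
Convert to tonnes:
  CO2 offset = 4544.63 / 1000 = 4.545 tonnes

4.545


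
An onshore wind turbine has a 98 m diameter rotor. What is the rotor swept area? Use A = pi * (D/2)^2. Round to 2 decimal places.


Compute the rotor radius:
  r = D / 2 = 98 / 2 = 49.0 m
Calculate swept area:
  A = pi * r^2 = pi * 49.0^2
  A = 7542.96 m^2

7542.96


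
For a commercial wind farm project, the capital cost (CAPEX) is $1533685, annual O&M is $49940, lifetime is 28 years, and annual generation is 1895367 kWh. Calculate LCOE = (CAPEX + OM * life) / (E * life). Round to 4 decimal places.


Total cost = CAPEX + OM * lifetime = 1533685 + 49940 * 28 = 1533685 + 1398320 = 2932005
Total generation = annual * lifetime = 1895367 * 28 = 53070276 kWh
LCOE = 2932005 / 53070276
LCOE = 0.0552 $/kWh

0.0552


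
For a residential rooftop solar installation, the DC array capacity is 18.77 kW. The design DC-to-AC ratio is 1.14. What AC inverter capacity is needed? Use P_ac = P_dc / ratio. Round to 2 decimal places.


The inverter AC capacity is determined by the DC/AC ratio.
Given: P_dc = 18.77 kW, DC/AC ratio = 1.14
P_ac = P_dc / ratio = 18.77 / 1.14
P_ac = 16.46 kW

16.46


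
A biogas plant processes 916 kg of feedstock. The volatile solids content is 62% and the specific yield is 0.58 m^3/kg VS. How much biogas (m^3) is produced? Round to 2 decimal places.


Compute volatile solids:
  VS = mass * VS_fraction = 916 * 0.62 = 567.92 kg
Calculate biogas volume:
  Biogas = VS * specific_yield = 567.92 * 0.58
  Biogas = 329.39 m^3

329.39


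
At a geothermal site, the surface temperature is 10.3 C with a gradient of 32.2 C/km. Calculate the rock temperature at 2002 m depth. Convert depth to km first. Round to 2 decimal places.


Convert depth to km: 2002 / 1000 = 2.002 km
Temperature increase = gradient * depth_km = 32.2 * 2.002 = 64.46 C
Temperature at depth = T_surface + delta_T = 10.3 + 64.46
T = 74.76 C

74.76


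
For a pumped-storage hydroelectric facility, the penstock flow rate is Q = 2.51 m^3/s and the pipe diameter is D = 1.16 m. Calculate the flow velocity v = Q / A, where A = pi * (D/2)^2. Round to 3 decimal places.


Compute pipe cross-sectional area:
  A = pi * (D/2)^2 = pi * (1.16/2)^2 = 1.0568 m^2
Calculate velocity:
  v = Q / A = 2.51 / 1.0568
  v = 2.375 m/s

2.375


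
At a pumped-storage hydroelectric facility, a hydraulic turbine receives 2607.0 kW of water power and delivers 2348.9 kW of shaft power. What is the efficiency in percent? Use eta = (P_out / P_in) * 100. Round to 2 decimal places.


Turbine efficiency = (output power / input power) * 100
eta = (2348.9 / 2607.0) * 100
eta = 90.10%

90.10


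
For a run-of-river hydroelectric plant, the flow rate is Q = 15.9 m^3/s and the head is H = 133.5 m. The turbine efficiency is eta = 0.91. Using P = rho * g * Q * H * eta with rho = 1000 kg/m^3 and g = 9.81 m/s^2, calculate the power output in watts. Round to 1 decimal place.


Apply the hydropower formula P = rho * g * Q * H * eta
rho * g = 1000 * 9.81 = 9810.0
P = 9810.0 * 15.9 * 133.5 * 0.91
P = 18949108.8 W

18949108.8


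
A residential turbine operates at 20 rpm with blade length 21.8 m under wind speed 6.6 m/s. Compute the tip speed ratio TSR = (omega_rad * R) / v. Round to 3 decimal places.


Convert rotational speed to rad/s:
  omega = 20 * 2 * pi / 60 = 2.0944 rad/s
Compute tip speed:
  v_tip = omega * R = 2.0944 * 21.8 = 45.658 m/s
Tip speed ratio:
  TSR = v_tip / v_wind = 45.658 / 6.6 = 6.918

6.918


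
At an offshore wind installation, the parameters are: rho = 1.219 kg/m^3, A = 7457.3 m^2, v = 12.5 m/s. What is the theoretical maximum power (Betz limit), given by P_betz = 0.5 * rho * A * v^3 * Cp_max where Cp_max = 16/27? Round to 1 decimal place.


The Betz coefficient Cp_max = 16/27 = 0.5926
v^3 = 12.5^3 = 1953.125
P_betz = 0.5 * rho * A * v^3 * Cp_max
P_betz = 0.5 * 1.219 * 7457.3 * 1953.125 * 0.5926
P_betz = 5260676.3 W

5260676.3


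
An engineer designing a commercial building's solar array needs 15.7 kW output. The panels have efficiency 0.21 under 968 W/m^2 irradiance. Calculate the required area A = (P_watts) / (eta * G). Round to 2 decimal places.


Convert target power to watts: P = 15.7 * 1000 = 15700.0 W
Compute denominator: eta * G = 0.21 * 968 = 203.28
Required area A = P / (eta * G) = 15700.0 / 203.28
A = 77.23 m^2

77.23


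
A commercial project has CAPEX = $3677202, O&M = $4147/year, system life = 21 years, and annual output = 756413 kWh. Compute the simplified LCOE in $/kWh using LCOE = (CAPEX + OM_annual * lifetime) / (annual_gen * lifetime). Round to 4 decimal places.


Total cost = CAPEX + OM * lifetime = 3677202 + 4147 * 21 = 3677202 + 87087 = 3764289
Total generation = annual * lifetime = 756413 * 21 = 15884673 kWh
LCOE = 3764289 / 15884673
LCOE = 0.2370 $/kWh

0.2370


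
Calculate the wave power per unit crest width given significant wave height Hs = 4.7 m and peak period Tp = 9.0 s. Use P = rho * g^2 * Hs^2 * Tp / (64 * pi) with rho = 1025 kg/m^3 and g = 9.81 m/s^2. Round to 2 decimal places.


Apply wave power formula:
  g^2 = 9.81^2 = 96.2361
  Hs^2 = 4.7^2 = 22.09
  Numerator = rho * g^2 * Hs^2 * Tp = 1025 * 96.2361 * 22.09 * 9.0 = 19611016.52
  Denominator = 64 * pi = 201.0619
  P = 19611016.52 / 201.0619 = 97537.19 W/m

97537.19


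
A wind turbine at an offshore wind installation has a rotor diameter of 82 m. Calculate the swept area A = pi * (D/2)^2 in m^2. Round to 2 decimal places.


Compute the rotor radius:
  r = D / 2 = 82 / 2 = 41.0 m
Calculate swept area:
  A = pi * r^2 = pi * 41.0^2
  A = 5281.02 m^2

5281.02


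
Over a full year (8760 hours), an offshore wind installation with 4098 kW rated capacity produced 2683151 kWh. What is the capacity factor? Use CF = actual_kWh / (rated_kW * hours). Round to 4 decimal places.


Capacity factor = actual output / maximum possible output
Maximum possible = rated * hours = 4098 * 8760 = 35898480 kWh
CF = 2683151 / 35898480
CF = 0.0747

0.0747


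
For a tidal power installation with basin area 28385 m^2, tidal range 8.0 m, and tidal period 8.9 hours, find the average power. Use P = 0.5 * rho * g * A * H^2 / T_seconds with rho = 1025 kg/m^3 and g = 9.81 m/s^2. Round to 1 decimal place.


Convert period to seconds: T = 8.9 * 3600 = 32040.0 s
H^2 = 8.0^2 = 64.0
P = 0.5 * rho * g * A * H^2 / T
P = 0.5 * 1025 * 9.81 * 28385 * 64.0 / 32040.0
P = 285061.9 W

285061.9


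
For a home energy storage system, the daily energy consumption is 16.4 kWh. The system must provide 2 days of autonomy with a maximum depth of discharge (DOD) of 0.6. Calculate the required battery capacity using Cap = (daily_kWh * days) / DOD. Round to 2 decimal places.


Total energy needed = daily * days = 16.4 * 2 = 32.8 kWh
Account for depth of discharge:
  Cap = total_energy / DOD = 32.8 / 0.6
  Cap = 54.67 kWh

54.67


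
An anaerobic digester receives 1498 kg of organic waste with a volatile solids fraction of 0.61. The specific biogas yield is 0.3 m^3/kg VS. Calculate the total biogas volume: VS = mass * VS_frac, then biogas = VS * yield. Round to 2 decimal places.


Compute volatile solids:
  VS = mass * VS_fraction = 1498 * 0.61 = 913.78 kg
Calculate biogas volume:
  Biogas = VS * specific_yield = 913.78 * 0.3
  Biogas = 274.13 m^3

274.13


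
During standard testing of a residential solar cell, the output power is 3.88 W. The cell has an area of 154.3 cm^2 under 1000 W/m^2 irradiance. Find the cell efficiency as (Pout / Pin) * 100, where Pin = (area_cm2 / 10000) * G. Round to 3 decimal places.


First compute the input power:
  Pin = area_cm2 / 10000 * G = 154.3 / 10000 * 1000 = 15.43 W
Then compute efficiency:
  Efficiency = (Pout / Pin) * 100 = (3.88 / 15.43) * 100
  Efficiency = 25.146%

25.146


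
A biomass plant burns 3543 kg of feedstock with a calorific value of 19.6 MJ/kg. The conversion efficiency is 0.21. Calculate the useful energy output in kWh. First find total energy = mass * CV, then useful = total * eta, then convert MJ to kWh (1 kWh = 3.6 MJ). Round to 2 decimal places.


Total energy = mass * CV = 3543 * 19.6 = 69442.8 MJ
Useful energy = total * eta = 69442.8 * 0.21 = 14582.99 MJ
Convert to kWh: 14582.99 / 3.6
Useful energy = 4050.83 kWh

4050.83


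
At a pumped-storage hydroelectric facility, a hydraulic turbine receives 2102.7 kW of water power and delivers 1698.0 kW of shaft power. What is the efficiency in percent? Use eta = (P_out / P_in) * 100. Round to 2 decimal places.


Turbine efficiency = (output power / input power) * 100
eta = (1698.0 / 2102.7) * 100
eta = 80.75%

80.75


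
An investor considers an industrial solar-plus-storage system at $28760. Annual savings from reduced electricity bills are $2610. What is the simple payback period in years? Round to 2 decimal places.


Simple payback period = initial cost / annual savings
Payback = 28760 / 2610
Payback = 11.02 years

11.02


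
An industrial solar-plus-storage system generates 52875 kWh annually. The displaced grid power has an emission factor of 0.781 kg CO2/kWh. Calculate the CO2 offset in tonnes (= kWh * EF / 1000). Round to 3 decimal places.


CO2 offset in kg = generation * emission_factor
CO2 offset = 52875 * 0.781 = 41295.38 kg
Convert to tonnes:
  CO2 offset = 41295.38 / 1000 = 41.295 tonnes

41.295


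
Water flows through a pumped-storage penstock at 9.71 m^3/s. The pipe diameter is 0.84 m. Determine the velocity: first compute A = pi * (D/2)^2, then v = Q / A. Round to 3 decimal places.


Compute pipe cross-sectional area:
  A = pi * (D/2)^2 = pi * (0.84/2)^2 = 0.5542 m^2
Calculate velocity:
  v = Q / A = 9.71 / 0.5542
  v = 17.521 m/s

17.521


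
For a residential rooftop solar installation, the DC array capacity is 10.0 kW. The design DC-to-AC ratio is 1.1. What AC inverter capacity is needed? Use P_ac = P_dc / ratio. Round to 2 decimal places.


The inverter AC capacity is determined by the DC/AC ratio.
Given: P_dc = 10.0 kW, DC/AC ratio = 1.1
P_ac = P_dc / ratio = 10.0 / 1.1
P_ac = 9.09 kW

9.09


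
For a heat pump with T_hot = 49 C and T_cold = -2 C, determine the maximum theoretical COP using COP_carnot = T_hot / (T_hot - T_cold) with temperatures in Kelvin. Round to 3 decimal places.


Convert to Kelvin:
  T_hot = 49 + 273.15 = 322.15 K
  T_cold = -2 + 273.15 = 271.15 K
Apply Carnot COP formula:
  COP = T_hot_K / (T_hot_K - T_cold_K) = 322.15 / 51.0
  COP = 6.317

6.317


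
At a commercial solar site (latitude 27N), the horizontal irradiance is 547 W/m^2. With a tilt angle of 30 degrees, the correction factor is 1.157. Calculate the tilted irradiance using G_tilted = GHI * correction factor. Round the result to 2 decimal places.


Identify the given values:
  GHI = 547 W/m^2, tilt correction factor = 1.157
Apply the formula G_tilted = GHI * factor:
  G_tilted = 547 * 1.157
  G_tilted = 632.88 W/m^2

632.88


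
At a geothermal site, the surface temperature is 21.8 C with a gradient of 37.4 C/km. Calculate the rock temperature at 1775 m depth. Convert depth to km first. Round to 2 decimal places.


Convert depth to km: 1775 / 1000 = 1.775 km
Temperature increase = gradient * depth_km = 37.4 * 1.775 = 66.39 C
Temperature at depth = T_surface + delta_T = 21.8 + 66.39
T = 88.19 C

88.19


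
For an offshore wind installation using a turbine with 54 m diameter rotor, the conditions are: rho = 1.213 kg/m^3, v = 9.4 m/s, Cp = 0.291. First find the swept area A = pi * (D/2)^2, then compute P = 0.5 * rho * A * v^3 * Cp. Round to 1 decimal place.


Step 1 -- Compute swept area:
  A = pi * (D/2)^2 = pi * (54/2)^2 = 2290.22 m^2
Step 2 -- Apply wind power equation:
  P = 0.5 * rho * A * v^3 * Cp
  v^3 = 9.4^3 = 830.584
  P = 0.5 * 1.213 * 2290.22 * 830.584 * 0.291
  P = 335725.8 W

335725.8


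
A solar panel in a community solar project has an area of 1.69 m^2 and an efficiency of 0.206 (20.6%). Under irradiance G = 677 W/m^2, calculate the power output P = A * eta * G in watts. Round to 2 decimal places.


Use the solar power formula P = A * eta * G.
Given: A = 1.69 m^2, eta = 0.206, G = 677 W/m^2
P = 1.69 * 0.206 * 677
P = 235.69 W

235.69


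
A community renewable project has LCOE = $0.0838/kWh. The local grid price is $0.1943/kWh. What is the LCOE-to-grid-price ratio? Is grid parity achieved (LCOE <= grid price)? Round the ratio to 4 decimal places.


Compare LCOE to grid price:
  LCOE = $0.0838/kWh, Grid price = $0.1943/kWh
  Ratio = LCOE / grid_price = 0.0838 / 0.1943 = 0.4313
  Grid parity achieved (ratio <= 1)? yes

0.4313


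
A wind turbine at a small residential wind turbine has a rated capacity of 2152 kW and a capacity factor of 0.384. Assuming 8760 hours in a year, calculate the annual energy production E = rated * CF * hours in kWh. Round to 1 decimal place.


Annual energy = rated_kW * capacity_factor * hours_per_year
Given: P_rated = 2152 kW, CF = 0.384, hours = 8760
E = 2152 * 0.384 * 8760
E = 7238983.7 kWh

7238983.7


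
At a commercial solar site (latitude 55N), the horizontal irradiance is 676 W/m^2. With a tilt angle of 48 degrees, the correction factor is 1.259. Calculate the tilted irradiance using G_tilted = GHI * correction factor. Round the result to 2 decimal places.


Identify the given values:
  GHI = 676 W/m^2, tilt correction factor = 1.259
Apply the formula G_tilted = GHI * factor:
  G_tilted = 676 * 1.259
  G_tilted = 851.08 W/m^2

851.08


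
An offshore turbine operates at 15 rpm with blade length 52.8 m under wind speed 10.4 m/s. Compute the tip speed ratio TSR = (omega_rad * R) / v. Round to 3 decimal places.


Convert rotational speed to rad/s:
  omega = 15 * 2 * pi / 60 = 1.5708 rad/s
Compute tip speed:
  v_tip = omega * R = 1.5708 * 52.8 = 82.938 m/s
Tip speed ratio:
  TSR = v_tip / v_wind = 82.938 / 10.4 = 7.975

7.975


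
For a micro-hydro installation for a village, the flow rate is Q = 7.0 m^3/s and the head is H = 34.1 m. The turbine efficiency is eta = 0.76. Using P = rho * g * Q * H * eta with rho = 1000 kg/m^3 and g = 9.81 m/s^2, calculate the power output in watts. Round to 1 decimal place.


Apply the hydropower formula P = rho * g * Q * H * eta
rho * g = 1000 * 9.81 = 9810.0
P = 9810.0 * 7.0 * 34.1 * 0.76
P = 1779651.7 W

1779651.7


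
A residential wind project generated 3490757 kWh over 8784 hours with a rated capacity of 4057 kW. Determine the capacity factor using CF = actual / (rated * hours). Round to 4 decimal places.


Capacity factor = actual output / maximum possible output
Maximum possible = rated * hours = 4057 * 8784 = 35636688 kWh
CF = 3490757 / 35636688
CF = 0.0980

0.0980


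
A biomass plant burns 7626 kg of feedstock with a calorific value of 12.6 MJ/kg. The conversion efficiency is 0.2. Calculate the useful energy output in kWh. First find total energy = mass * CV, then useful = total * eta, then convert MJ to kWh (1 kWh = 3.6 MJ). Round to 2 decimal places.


Total energy = mass * CV = 7626 * 12.6 = 96087.6 MJ
Useful energy = total * eta = 96087.6 * 0.2 = 19217.52 MJ
Convert to kWh: 19217.52 / 3.6
Useful energy = 5338.20 kWh

5338.20


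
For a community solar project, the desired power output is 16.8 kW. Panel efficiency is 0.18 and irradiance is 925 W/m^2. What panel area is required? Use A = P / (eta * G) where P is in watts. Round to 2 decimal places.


Convert target power to watts: P = 16.8 * 1000 = 16800.0 W
Compute denominator: eta * G = 0.18 * 925 = 166.5
Required area A = P / (eta * G) = 16800.0 / 166.5
A = 100.90 m^2

100.90


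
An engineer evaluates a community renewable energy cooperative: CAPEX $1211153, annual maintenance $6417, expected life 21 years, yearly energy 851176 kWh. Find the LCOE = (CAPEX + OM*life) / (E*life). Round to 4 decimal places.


Total cost = CAPEX + OM * lifetime = 1211153 + 6417 * 21 = 1211153 + 134757 = 1345910
Total generation = annual * lifetime = 851176 * 21 = 17874696 kWh
LCOE = 1345910 / 17874696
LCOE = 0.0753 $/kWh

0.0753


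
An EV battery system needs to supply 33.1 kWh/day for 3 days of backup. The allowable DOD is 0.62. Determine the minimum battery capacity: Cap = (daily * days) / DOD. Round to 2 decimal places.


Total energy needed = daily * days = 33.1 * 3 = 99.3 kWh
Account for depth of discharge:
  Cap = total_energy / DOD = 99.3 / 0.62
  Cap = 160.16 kWh

160.16


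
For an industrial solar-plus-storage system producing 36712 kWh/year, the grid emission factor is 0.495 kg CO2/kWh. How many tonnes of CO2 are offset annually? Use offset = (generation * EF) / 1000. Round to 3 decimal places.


CO2 offset in kg = generation * emission_factor
CO2 offset = 36712 * 0.495 = 18172.44 kg
Convert to tonnes:
  CO2 offset = 18172.44 / 1000 = 18.172 tonnes

18.172


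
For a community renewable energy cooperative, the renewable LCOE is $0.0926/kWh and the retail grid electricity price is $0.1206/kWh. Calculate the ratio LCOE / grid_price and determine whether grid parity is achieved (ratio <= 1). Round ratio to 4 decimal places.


Compare LCOE to grid price:
  LCOE = $0.0926/kWh, Grid price = $0.1206/kWh
  Ratio = LCOE / grid_price = 0.0926 / 0.1206 = 0.7678
  Grid parity achieved (ratio <= 1)? yes

0.7678


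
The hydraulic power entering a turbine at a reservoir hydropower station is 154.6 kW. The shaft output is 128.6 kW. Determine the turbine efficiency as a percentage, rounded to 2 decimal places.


Turbine efficiency = (output power / input power) * 100
eta = (128.6 / 154.6) * 100
eta = 83.18%

83.18


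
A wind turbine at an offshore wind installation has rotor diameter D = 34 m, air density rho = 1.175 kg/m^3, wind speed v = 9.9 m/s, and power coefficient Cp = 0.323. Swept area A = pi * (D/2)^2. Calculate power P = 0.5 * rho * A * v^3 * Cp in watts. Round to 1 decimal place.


Step 1 -- Compute swept area:
  A = pi * (D/2)^2 = pi * (34/2)^2 = 907.92 m^2
Step 2 -- Apply wind power equation:
  P = 0.5 * rho * A * v^3 * Cp
  v^3 = 9.9^3 = 970.299
  P = 0.5 * 1.175 * 907.92 * 970.299 * 0.323
  P = 167172.1 W

167172.1


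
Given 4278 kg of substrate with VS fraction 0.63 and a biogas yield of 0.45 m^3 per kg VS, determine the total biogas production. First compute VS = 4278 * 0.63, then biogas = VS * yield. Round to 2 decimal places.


Compute volatile solids:
  VS = mass * VS_fraction = 4278 * 0.63 = 2695.14 kg
Calculate biogas volume:
  Biogas = VS * specific_yield = 2695.14 * 0.45
  Biogas = 1212.81 m^3

1212.81


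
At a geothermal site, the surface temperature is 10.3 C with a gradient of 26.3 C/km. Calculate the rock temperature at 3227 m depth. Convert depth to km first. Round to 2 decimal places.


Convert depth to km: 3227 / 1000 = 3.227 km
Temperature increase = gradient * depth_km = 26.3 * 3.227 = 84.87 C
Temperature at depth = T_surface + delta_T = 10.3 + 84.87
T = 95.17 C

95.17


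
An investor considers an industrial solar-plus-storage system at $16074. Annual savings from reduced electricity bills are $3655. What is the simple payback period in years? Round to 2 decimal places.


Simple payback period = initial cost / annual savings
Payback = 16074 / 3655
Payback = 4.40 years

4.40


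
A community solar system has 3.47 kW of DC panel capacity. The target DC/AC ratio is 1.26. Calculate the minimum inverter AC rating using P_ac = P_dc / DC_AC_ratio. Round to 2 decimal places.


The inverter AC capacity is determined by the DC/AC ratio.
Given: P_dc = 3.47 kW, DC/AC ratio = 1.26
P_ac = P_dc / ratio = 3.47 / 1.26
P_ac = 2.75 kW

2.75


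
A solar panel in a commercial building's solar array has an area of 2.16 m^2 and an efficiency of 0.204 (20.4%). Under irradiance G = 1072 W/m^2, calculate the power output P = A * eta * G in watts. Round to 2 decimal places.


Use the solar power formula P = A * eta * G.
Given: A = 2.16 m^2, eta = 0.204, G = 1072 W/m^2
P = 2.16 * 0.204 * 1072
P = 472.37 W

472.37


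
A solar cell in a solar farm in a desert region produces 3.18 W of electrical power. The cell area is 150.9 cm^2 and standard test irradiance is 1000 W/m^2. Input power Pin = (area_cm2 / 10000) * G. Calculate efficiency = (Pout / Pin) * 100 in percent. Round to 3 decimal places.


First compute the input power:
  Pin = area_cm2 / 10000 * G = 150.9 / 10000 * 1000 = 15.09 W
Then compute efficiency:
  Efficiency = (Pout / Pin) * 100 = (3.18 / 15.09) * 100
  Efficiency = 21.074%

21.074


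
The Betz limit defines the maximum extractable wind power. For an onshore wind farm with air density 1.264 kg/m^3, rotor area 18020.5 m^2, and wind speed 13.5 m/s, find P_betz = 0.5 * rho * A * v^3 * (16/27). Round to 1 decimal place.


The Betz coefficient Cp_max = 16/27 = 0.5926
v^3 = 13.5^3 = 2460.375
P_betz = 0.5 * rho * A * v^3 * Cp_max
P_betz = 0.5 * 1.264 * 18020.5 * 2460.375 * 0.5926
P_betz = 16605097.8 W

16605097.8


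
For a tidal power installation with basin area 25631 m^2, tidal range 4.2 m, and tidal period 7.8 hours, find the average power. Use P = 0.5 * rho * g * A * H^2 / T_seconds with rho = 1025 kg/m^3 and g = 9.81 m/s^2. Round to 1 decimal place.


Convert period to seconds: T = 7.8 * 3600 = 28080.0 s
H^2 = 4.2^2 = 17.64
P = 0.5 * rho * g * A * H^2 / T
P = 0.5 * 1025 * 9.81 * 25631 * 17.64 / 28080.0
P = 80952.4 W

80952.4


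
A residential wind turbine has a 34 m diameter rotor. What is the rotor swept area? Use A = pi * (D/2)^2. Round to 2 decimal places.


Compute the rotor radius:
  r = D / 2 = 34 / 2 = 17.0 m
Calculate swept area:
  A = pi * r^2 = pi * 17.0^2
  A = 907.92 m^2

907.92


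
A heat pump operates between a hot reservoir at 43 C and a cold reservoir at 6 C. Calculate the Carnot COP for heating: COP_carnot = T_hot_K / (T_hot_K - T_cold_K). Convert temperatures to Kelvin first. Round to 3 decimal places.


Convert to Kelvin:
  T_hot = 43 + 273.15 = 316.15 K
  T_cold = 6 + 273.15 = 279.15 K
Apply Carnot COP formula:
  COP = T_hot_K / (T_hot_K - T_cold_K) = 316.15 / 37.0
  COP = 8.545

8.545


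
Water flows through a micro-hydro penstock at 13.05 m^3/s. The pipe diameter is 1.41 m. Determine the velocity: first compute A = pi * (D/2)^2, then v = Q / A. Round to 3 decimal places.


Compute pipe cross-sectional area:
  A = pi * (D/2)^2 = pi * (1.41/2)^2 = 1.5615 m^2
Calculate velocity:
  v = Q / A = 13.05 / 1.5615
  v = 8.358 m/s

8.358


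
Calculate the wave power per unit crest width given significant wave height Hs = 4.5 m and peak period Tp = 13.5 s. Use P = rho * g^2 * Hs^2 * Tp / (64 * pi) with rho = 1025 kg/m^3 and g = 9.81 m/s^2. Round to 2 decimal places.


Apply wave power formula:
  g^2 = 9.81^2 = 96.2361
  Hs^2 = 4.5^2 = 20.25
  Numerator = rho * g^2 * Hs^2 * Tp = 1025 * 96.2361 * 20.25 * 13.5 = 26966257.43
  Denominator = 64 * pi = 201.0619
  P = 26966257.43 / 201.0619 = 134119.16 W/m

134119.16


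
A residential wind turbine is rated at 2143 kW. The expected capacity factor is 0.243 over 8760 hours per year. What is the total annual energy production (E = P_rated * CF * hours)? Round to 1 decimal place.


Annual energy = rated_kW * capacity_factor * hours_per_year
Given: P_rated = 2143 kW, CF = 0.243, hours = 8760
E = 2143 * 0.243 * 8760
E = 4561761.2 kWh

4561761.2


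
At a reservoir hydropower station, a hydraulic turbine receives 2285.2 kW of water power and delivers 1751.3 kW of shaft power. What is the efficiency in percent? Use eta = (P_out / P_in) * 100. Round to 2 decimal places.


Turbine efficiency = (output power / input power) * 100
eta = (1751.3 / 2285.2) * 100
eta = 76.64%

76.64


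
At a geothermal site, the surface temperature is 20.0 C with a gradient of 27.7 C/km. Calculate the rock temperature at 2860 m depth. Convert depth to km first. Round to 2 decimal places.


Convert depth to km: 2860 / 1000 = 2.86 km
Temperature increase = gradient * depth_km = 27.7 * 2.86 = 79.22 C
Temperature at depth = T_surface + delta_T = 20.0 + 79.22
T = 99.22 C

99.22


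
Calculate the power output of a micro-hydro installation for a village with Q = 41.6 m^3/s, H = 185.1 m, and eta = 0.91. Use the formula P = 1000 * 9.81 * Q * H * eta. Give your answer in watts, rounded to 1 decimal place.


Apply the hydropower formula P = rho * g * Q * H * eta
rho * g = 1000 * 9.81 = 9810.0
P = 9810.0 * 41.6 * 185.1 * 0.91
P = 68740098.3 W

68740098.3


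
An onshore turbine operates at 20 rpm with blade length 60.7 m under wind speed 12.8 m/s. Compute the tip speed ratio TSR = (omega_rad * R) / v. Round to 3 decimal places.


Convert rotational speed to rad/s:
  omega = 20 * 2 * pi / 60 = 2.0944 rad/s
Compute tip speed:
  v_tip = omega * R = 2.0944 * 60.7 = 127.13 m/s
Tip speed ratio:
  TSR = v_tip / v_wind = 127.13 / 12.8 = 9.932

9.932


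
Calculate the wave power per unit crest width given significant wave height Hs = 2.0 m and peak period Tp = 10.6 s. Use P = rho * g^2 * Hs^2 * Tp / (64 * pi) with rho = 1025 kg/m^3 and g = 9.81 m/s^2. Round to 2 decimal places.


Apply wave power formula:
  g^2 = 9.81^2 = 96.2361
  Hs^2 = 2.0^2 = 4.0
  Numerator = rho * g^2 * Hs^2 * Tp = 1025 * 96.2361 * 4.0 * 10.6 = 4182420.91
  Denominator = 64 * pi = 201.0619
  P = 4182420.91 / 201.0619 = 20801.66 W/m

20801.66


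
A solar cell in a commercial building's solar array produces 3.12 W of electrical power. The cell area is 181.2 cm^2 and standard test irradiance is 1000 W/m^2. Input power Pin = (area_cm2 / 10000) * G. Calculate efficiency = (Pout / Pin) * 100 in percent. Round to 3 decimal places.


First compute the input power:
  Pin = area_cm2 / 10000 * G = 181.2 / 10000 * 1000 = 18.12 W
Then compute efficiency:
  Efficiency = (Pout / Pin) * 100 = (3.12 / 18.12) * 100
  Efficiency = 17.219%

17.219


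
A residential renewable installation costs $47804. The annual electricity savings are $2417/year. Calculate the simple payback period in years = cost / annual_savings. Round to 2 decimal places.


Simple payback period = initial cost / annual savings
Payback = 47804 / 2417
Payback = 19.78 years

19.78


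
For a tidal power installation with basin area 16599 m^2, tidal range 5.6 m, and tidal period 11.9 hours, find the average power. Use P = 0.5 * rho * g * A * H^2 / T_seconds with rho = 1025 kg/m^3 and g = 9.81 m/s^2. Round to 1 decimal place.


Convert period to seconds: T = 11.9 * 3600 = 42840.0 s
H^2 = 5.6^2 = 31.36
P = 0.5 * rho * g * A * H^2 / T
P = 0.5 * 1025 * 9.81 * 16599 * 31.36 / 42840.0
P = 61090.2 W

61090.2


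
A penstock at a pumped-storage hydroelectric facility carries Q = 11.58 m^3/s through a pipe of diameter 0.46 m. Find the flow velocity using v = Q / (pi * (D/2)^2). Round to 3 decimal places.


Compute pipe cross-sectional area:
  A = pi * (D/2)^2 = pi * (0.46/2)^2 = 0.1662 m^2
Calculate velocity:
  v = Q / A = 11.58 / 0.1662
  v = 69.679 m/s

69.679


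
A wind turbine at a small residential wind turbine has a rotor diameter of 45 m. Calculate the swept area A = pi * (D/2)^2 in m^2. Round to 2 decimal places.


Compute the rotor radius:
  r = D / 2 = 45 / 2 = 22.5 m
Calculate swept area:
  A = pi * r^2 = pi * 22.5^2
  A = 1590.43 m^2

1590.43


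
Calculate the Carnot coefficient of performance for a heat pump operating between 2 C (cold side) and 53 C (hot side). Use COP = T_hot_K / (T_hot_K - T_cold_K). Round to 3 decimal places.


Convert to Kelvin:
  T_hot = 53 + 273.15 = 326.15 K
  T_cold = 2 + 273.15 = 275.15 K
Apply Carnot COP formula:
  COP = T_hot_K / (T_hot_K - T_cold_K) = 326.15 / 51.0
  COP = 6.395

6.395


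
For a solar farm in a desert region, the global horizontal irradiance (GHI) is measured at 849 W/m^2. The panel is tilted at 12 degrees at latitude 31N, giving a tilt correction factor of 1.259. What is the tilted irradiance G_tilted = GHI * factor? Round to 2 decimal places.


Identify the given values:
  GHI = 849 W/m^2, tilt correction factor = 1.259
Apply the formula G_tilted = GHI * factor:
  G_tilted = 849 * 1.259
  G_tilted = 1068.89 W/m^2

1068.89


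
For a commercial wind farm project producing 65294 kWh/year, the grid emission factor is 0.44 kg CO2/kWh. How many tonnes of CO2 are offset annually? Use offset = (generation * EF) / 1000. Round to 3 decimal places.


CO2 offset in kg = generation * emission_factor
CO2 offset = 65294 * 0.44 = 28729.36 kg
Convert to tonnes:
  CO2 offset = 28729.36 / 1000 = 28.729 tonnes

28.729


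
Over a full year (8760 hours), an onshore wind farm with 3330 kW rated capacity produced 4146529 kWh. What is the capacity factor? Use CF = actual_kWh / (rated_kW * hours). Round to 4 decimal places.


Capacity factor = actual output / maximum possible output
Maximum possible = rated * hours = 3330 * 8760 = 29170800 kWh
CF = 4146529 / 29170800
CF = 0.1421

0.1421


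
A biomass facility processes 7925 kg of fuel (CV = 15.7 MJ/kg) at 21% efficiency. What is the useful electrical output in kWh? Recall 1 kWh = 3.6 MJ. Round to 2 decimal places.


Total energy = mass * CV = 7925 * 15.7 = 124422.5 MJ
Useful energy = total * eta = 124422.5 * 0.21 = 26128.73 MJ
Convert to kWh: 26128.73 / 3.6
Useful energy = 7257.98 kWh

7257.98


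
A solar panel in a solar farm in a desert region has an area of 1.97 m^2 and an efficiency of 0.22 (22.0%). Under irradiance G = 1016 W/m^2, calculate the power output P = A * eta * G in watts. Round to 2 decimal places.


Use the solar power formula P = A * eta * G.
Given: A = 1.97 m^2, eta = 0.22, G = 1016 W/m^2
P = 1.97 * 0.22 * 1016
P = 440.33 W

440.33


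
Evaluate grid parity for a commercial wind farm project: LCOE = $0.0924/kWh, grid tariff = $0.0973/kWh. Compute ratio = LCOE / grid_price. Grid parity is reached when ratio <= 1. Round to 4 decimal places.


Compare LCOE to grid price:
  LCOE = $0.0924/kWh, Grid price = $0.0973/kWh
  Ratio = LCOE / grid_price = 0.0924 / 0.0973 = 0.9496
  Grid parity achieved (ratio <= 1)? yes

0.9496


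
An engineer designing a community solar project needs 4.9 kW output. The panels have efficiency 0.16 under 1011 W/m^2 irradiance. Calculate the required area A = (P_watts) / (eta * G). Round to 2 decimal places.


Convert target power to watts: P = 4.9 * 1000 = 4900.0 W
Compute denominator: eta * G = 0.16 * 1011 = 161.76
Required area A = P / (eta * G) = 4900.0 / 161.76
A = 30.29 m^2

30.29


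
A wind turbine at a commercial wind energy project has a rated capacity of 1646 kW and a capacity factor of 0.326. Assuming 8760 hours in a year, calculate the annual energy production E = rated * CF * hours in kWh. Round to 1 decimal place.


Annual energy = rated_kW * capacity_factor * hours_per_year
Given: P_rated = 1646 kW, CF = 0.326, hours = 8760
E = 1646 * 0.326 * 8760
E = 4700581.0 kWh

4700581.0


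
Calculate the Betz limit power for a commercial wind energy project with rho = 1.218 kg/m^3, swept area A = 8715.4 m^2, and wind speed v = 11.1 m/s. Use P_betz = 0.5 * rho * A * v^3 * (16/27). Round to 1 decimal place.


The Betz coefficient Cp_max = 16/27 = 0.5926
v^3 = 11.1^3 = 1367.631
P_betz = 0.5 * rho * A * v^3 * Cp_max
P_betz = 0.5 * 1.218 * 8715.4 * 1367.631 * 0.5926
P_betz = 4301597.5 W

4301597.5


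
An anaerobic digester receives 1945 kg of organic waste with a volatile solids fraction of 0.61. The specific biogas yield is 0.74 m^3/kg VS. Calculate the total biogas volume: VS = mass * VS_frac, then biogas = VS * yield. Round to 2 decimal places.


Compute volatile solids:
  VS = mass * VS_fraction = 1945 * 0.61 = 1186.45 kg
Calculate biogas volume:
  Biogas = VS * specific_yield = 1186.45 * 0.74
  Biogas = 877.97 m^3

877.97


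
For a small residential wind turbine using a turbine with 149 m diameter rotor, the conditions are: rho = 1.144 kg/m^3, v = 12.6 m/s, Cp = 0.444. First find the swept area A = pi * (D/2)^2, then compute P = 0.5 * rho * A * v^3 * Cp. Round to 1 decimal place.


Step 1 -- Compute swept area:
  A = pi * (D/2)^2 = pi * (149/2)^2 = 17436.62 m^2
Step 2 -- Apply wind power equation:
  P = 0.5 * rho * A * v^3 * Cp
  v^3 = 12.6^3 = 2000.376
  P = 0.5 * 1.144 * 17436.62 * 2000.376 * 0.444
  P = 8858354.4 W

8858354.4


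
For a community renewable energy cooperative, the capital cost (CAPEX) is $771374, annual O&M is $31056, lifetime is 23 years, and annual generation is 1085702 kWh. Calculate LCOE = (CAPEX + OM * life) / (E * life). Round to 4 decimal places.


Total cost = CAPEX + OM * lifetime = 771374 + 31056 * 23 = 771374 + 714288 = 1485662
Total generation = annual * lifetime = 1085702 * 23 = 24971146 kWh
LCOE = 1485662 / 24971146
LCOE = 0.0595 $/kWh

0.0595


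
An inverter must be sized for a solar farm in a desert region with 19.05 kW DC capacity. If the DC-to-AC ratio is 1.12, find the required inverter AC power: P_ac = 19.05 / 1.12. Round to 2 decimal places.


The inverter AC capacity is determined by the DC/AC ratio.
Given: P_dc = 19.05 kW, DC/AC ratio = 1.12
P_ac = P_dc / ratio = 19.05 / 1.12
P_ac = 17.01 kW

17.01


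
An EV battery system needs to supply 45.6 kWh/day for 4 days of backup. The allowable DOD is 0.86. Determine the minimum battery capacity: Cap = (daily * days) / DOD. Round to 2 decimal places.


Total energy needed = daily * days = 45.6 * 4 = 182.4 kWh
Account for depth of discharge:
  Cap = total_energy / DOD = 182.4 / 0.86
  Cap = 212.09 kWh

212.09


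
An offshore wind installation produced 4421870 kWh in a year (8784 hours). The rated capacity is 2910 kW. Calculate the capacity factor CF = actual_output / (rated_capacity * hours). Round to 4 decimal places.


Capacity factor = actual output / maximum possible output
Maximum possible = rated * hours = 2910 * 8784 = 25561440 kWh
CF = 4421870 / 25561440
CF = 0.1730

0.1730


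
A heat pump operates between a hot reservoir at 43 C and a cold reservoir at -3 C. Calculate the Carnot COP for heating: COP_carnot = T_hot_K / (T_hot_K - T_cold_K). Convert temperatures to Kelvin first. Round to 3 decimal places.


Convert to Kelvin:
  T_hot = 43 + 273.15 = 316.15 K
  T_cold = -3 + 273.15 = 270.15 K
Apply Carnot COP formula:
  COP = T_hot_K / (T_hot_K - T_cold_K) = 316.15 / 46.0
  COP = 6.873

6.873


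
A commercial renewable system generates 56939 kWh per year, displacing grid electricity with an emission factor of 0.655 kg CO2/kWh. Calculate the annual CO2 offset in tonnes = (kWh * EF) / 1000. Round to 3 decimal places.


CO2 offset in kg = generation * emission_factor
CO2 offset = 56939 * 0.655 = 37295.05 kg
Convert to tonnes:
  CO2 offset = 37295.05 / 1000 = 37.295 tonnes

37.295


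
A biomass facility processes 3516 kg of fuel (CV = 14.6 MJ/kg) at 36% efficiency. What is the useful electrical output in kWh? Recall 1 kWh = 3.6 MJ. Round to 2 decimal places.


Total energy = mass * CV = 3516 * 14.6 = 51333.6 MJ
Useful energy = total * eta = 51333.6 * 0.36 = 18480.1 MJ
Convert to kWh: 18480.1 / 3.6
Useful energy = 5133.36 kWh

5133.36


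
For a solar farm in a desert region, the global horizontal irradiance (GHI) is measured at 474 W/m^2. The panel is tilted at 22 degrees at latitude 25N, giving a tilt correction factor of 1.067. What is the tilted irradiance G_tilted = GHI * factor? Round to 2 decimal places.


Identify the given values:
  GHI = 474 W/m^2, tilt correction factor = 1.067
Apply the formula G_tilted = GHI * factor:
  G_tilted = 474 * 1.067
  G_tilted = 505.76 W/m^2

505.76


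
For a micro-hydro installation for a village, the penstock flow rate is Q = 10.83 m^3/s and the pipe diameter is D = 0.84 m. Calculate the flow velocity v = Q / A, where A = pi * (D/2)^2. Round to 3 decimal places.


Compute pipe cross-sectional area:
  A = pi * (D/2)^2 = pi * (0.84/2)^2 = 0.5542 m^2
Calculate velocity:
  v = Q / A = 10.83 / 0.5542
  v = 19.542 m/s

19.542


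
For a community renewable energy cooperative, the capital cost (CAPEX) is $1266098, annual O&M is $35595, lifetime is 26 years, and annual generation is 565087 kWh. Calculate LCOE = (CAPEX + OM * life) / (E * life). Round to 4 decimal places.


Total cost = CAPEX + OM * lifetime = 1266098 + 35595 * 26 = 1266098 + 925470 = 2191568
Total generation = annual * lifetime = 565087 * 26 = 14692262 kWh
LCOE = 2191568 / 14692262
LCOE = 0.1492 $/kWh

0.1492


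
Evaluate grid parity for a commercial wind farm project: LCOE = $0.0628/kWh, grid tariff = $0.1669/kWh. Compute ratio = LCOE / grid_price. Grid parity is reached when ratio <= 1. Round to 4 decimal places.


Compare LCOE to grid price:
  LCOE = $0.0628/kWh, Grid price = $0.1669/kWh
  Ratio = LCOE / grid_price = 0.0628 / 0.1669 = 0.3763
  Grid parity achieved (ratio <= 1)? yes

0.3763


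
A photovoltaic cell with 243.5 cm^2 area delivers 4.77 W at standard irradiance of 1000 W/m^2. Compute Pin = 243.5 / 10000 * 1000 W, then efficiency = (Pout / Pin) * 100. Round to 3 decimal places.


First compute the input power:
  Pin = area_cm2 / 10000 * G = 243.5 / 10000 * 1000 = 24.35 W
Then compute efficiency:
  Efficiency = (Pout / Pin) * 100 = (4.77 / 24.35) * 100
  Efficiency = 19.589%

19.589


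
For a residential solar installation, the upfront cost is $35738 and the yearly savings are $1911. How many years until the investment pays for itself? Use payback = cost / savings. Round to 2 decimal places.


Simple payback period = initial cost / annual savings
Payback = 35738 / 1911
Payback = 18.70 years

18.70


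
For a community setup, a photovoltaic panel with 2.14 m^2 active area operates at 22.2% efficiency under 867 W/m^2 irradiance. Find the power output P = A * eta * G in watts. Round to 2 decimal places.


Use the solar power formula P = A * eta * G.
Given: A = 2.14 m^2, eta = 0.222, G = 867 W/m^2
P = 2.14 * 0.222 * 867
P = 411.89 W

411.89


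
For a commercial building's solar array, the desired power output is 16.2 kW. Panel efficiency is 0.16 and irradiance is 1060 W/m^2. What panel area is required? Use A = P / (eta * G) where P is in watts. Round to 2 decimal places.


Convert target power to watts: P = 16.2 * 1000 = 16200.0 W
Compute denominator: eta * G = 0.16 * 1060 = 169.6
Required area A = P / (eta * G) = 16200.0 / 169.6
A = 95.52 m^2

95.52


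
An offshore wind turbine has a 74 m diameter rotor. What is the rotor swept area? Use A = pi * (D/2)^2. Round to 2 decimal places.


Compute the rotor radius:
  r = D / 2 = 74 / 2 = 37.0 m
Calculate swept area:
  A = pi * r^2 = pi * 37.0^2
  A = 4300.84 m^2

4300.84


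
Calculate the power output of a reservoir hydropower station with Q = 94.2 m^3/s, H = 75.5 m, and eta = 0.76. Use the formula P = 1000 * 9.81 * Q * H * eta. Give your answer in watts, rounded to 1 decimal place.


Apply the hydropower formula P = rho * g * Q * H * eta
rho * g = 1000 * 9.81 = 9810.0
P = 9810.0 * 94.2 * 75.5 * 0.76
P = 53024972.8 W

53024972.8


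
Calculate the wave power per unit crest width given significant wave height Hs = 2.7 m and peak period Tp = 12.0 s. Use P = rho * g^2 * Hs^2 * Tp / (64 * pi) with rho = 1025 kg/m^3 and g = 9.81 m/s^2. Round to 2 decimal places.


Apply wave power formula:
  g^2 = 9.81^2 = 96.2361
  Hs^2 = 2.7^2 = 7.29
  Numerator = rho * g^2 * Hs^2 * Tp = 1025 * 96.2361 * 7.29 * 12.0 = 8629202.38
  Denominator = 64 * pi = 201.0619
  P = 8629202.38 / 201.0619 = 42918.13 W/m

42918.13


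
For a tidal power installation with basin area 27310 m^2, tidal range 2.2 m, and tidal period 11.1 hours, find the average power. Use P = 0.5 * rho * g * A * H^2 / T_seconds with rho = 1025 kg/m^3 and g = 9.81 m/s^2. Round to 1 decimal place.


Convert period to seconds: T = 11.1 * 3600 = 39960.0 s
H^2 = 2.2^2 = 4.84
P = 0.5 * rho * g * A * H^2 / T
P = 0.5 * 1025 * 9.81 * 27310 * 4.84 / 39960.0
P = 16630.5 W

16630.5


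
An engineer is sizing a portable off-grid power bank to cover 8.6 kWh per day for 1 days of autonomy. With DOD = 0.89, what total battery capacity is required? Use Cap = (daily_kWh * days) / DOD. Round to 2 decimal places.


Total energy needed = daily * days = 8.6 * 1 = 8.6 kWh
Account for depth of discharge:
  Cap = total_energy / DOD = 8.6 / 0.89
  Cap = 9.66 kWh

9.66
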